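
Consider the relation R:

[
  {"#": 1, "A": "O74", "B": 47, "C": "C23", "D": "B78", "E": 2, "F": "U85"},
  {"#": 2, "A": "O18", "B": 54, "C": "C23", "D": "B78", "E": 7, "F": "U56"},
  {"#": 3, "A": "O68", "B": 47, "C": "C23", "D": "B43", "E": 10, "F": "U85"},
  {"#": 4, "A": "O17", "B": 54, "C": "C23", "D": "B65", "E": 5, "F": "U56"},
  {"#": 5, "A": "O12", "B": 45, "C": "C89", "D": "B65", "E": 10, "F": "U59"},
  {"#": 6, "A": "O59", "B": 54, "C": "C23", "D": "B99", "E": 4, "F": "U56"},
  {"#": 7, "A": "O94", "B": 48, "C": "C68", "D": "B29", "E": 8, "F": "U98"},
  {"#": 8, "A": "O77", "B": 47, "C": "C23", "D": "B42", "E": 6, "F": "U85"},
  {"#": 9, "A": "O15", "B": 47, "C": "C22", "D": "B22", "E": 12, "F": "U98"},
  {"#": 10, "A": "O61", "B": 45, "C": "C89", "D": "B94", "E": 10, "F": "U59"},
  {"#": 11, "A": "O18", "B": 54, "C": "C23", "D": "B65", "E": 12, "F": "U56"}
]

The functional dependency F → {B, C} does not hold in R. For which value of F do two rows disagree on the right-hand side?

F=U85: rows 1, 3, 8 → {B,C} = (47, C23), (47, C23), (47, C23) ✓
F=U56: rows 2, 4, 6, 11 → {B,C} = (54, C23), (54, C23), (54, C23), (54, C23) ✓
F=U59: rows 5, 10 → {B,C} = (45, C89), (45, C89) ✓
F=U98: rows 7, 9 → {B,C} takes values {(48, C68), (47, C22)} — violation
The only F value with inconsistent RHS is F=U98.

U98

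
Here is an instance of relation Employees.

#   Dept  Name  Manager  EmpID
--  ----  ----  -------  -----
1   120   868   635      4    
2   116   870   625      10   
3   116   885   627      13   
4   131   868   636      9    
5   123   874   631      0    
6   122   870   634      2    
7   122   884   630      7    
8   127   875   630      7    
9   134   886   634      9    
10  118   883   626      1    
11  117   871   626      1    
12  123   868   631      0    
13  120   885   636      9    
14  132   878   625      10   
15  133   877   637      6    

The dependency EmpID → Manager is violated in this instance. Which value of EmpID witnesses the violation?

9

EmpID=4: row 1 → Manager = 635 ✓
EmpID=10: rows 2, 14 → Manager = 625, 625 ✓
EmpID=13: row 3 → Manager = 627 ✓
EmpID=9: rows 4, 9, 13 → Manager takes values {636, 634} — violation
EmpID=0: rows 5, 12 → Manager = 631, 631 ✓
EmpID=2: row 6 → Manager = 634 ✓
EmpID=7: rows 7, 8 → Manager = 630, 630 ✓
EmpID=1: rows 10, 11 → Manager = 626, 626 ✓
EmpID=6: row 15 → Manager = 637 ✓
The only EmpID value with inconsistent Manager is EmpID=9.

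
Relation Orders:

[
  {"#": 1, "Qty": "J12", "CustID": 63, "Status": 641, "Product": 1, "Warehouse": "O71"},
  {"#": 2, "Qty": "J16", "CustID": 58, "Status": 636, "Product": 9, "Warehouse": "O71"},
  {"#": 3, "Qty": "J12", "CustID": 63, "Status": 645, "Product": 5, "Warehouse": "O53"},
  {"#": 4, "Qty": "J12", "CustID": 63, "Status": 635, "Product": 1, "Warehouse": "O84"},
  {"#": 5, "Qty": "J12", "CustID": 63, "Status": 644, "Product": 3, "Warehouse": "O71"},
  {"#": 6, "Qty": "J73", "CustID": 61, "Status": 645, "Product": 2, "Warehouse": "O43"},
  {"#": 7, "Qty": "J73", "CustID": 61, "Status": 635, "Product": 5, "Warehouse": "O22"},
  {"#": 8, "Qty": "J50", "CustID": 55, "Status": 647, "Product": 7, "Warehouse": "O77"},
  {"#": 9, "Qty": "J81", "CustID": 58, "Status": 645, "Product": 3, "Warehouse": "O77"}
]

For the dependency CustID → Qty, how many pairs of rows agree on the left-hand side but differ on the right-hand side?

CustID=63: all 4 rows agree on Qty — 0 pairs.
CustID=58: violating pairs (2,9) — 1 pair.
CustID=61: all 2 rows agree on Qty — 0 pairs.

1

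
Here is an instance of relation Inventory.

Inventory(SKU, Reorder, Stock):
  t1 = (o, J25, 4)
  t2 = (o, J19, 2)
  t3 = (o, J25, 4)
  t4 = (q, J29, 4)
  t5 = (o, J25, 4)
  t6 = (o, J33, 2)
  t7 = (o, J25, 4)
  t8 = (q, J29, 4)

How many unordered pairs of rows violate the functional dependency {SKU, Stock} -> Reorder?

(SKU=o, Stock=4): all 4 rows agree on Reorder — 0 pairs.
(SKU=o, Stock=2): violating pairs (2,6) — 1 pair.
(SKU=q, Stock=4): all 2 rows agree on Reorder — 0 pairs.

1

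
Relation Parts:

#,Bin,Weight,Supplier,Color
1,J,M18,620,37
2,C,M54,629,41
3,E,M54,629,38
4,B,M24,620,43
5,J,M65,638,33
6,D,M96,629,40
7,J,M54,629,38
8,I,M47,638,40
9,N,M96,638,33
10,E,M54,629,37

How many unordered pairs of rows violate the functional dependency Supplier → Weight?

Supplier=620: violating pairs (1,4) — 1 pair.
Supplier=629: violating pairs (2,6), (3,6), (6,7), (6,10) — 4 pairs.
Supplier=638: violating pairs (5,8), (5,9), (8,9) — 3 pairs.

8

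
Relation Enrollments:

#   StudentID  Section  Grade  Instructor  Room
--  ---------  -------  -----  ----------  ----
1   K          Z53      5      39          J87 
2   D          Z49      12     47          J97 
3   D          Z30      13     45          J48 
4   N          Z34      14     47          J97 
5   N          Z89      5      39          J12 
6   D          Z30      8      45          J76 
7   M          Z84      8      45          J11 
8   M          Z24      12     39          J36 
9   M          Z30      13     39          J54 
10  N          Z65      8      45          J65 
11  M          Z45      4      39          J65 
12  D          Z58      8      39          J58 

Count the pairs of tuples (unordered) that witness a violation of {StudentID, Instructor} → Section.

3

(StudentID=D, Instructor=45): all 2 rows agree on Section — 0 pairs.
(StudentID=M, Instructor=39): violating pairs (8,9), (8,11), (9,11) — 3 pairs.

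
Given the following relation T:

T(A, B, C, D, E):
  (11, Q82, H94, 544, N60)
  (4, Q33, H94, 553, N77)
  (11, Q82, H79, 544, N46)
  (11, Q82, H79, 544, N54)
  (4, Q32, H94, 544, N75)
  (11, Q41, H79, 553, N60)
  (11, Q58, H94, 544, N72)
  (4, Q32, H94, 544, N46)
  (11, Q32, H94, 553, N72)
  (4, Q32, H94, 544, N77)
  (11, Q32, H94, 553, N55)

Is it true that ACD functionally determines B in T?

No

(A=11, C=H94, D=544): 2 rows → B takes values {Q82, Q58} — violation
(A=4, C=H94, D=553): 1 row → B = Q33 ✓
(A=11, C=H79, D=544): 2 rows → B = Q82, Q82 ✓
(A=4, C=H94, D=544): 3 rows → B = Q32, Q32, Q32 ✓
(A=11, C=H79, D=553): 1 row → B = Q41 ✓
(A=11, C=H94, D=553): 2 rows → B = Q32, Q32 ✓
Two rows agree on ACD but differ on B, so ACD -> B does not hold.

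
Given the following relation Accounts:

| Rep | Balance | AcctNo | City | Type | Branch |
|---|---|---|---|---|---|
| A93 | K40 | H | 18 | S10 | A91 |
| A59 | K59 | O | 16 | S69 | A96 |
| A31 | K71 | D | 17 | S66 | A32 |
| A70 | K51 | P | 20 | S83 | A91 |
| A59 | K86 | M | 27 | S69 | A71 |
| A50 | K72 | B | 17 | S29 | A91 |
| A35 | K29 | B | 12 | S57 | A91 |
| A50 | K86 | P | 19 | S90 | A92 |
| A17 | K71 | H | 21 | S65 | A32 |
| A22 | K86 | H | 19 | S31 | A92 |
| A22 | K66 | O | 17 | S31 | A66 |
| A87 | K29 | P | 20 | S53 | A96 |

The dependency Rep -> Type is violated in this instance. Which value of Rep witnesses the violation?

Rep=A93: 1 row → Type = S10 ✓
Rep=A59: 2 rows → Type = S69, S69 ✓
Rep=A31: 1 row → Type = S66 ✓
Rep=A70: 1 row → Type = S83 ✓
Rep=A50: 2 rows → Type takes values {S29, S90} — violation
Rep=A35: 1 row → Type = S57 ✓
Rep=A17: 1 row → Type = S65 ✓
Rep=A22: 2 rows → Type = S31, S31 ✓
Rep=A87: 1 row → Type = S53 ✓
The only Rep value with inconsistent Type is Rep=A50.

A50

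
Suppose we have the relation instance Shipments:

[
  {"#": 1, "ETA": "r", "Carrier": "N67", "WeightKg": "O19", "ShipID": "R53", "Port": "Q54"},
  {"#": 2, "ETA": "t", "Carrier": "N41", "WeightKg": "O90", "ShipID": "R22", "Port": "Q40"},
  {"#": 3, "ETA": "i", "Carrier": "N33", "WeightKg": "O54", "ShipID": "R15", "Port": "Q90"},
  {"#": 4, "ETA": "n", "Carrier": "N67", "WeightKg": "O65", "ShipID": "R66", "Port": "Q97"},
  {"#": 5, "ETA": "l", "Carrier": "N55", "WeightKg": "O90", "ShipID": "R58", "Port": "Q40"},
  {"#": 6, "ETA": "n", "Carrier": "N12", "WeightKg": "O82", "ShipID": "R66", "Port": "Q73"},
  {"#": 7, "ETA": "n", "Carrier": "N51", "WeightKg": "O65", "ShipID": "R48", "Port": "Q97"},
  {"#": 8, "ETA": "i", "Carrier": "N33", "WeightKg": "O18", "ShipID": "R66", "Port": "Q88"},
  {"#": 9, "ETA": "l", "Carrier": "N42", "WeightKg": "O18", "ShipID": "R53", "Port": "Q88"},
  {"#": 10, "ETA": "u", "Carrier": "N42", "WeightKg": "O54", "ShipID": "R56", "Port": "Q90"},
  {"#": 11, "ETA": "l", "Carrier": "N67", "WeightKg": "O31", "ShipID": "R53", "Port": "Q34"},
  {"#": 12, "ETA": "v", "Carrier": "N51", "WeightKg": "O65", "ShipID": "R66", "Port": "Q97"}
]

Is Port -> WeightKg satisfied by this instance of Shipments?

Port=Q54: row 1 → WeightKg = O19 ✓
Port=Q40: rows 2, 5 → WeightKg = O90, O90 ✓
Port=Q90: rows 3, 10 → WeightKg = O54, O54 ✓
Port=Q97: rows 4, 7, 12 → WeightKg = O65, O65, O65 ✓
Port=Q73: row 6 → WeightKg = O82 ✓
Port=Q88: rows 8, 9 → WeightKg = O18, O18 ✓
Port=Q34: row 11 → WeightKg = O31 ✓
Every Port value is associated with a single WeightKg value, so Port -> WeightKg holds.

Yes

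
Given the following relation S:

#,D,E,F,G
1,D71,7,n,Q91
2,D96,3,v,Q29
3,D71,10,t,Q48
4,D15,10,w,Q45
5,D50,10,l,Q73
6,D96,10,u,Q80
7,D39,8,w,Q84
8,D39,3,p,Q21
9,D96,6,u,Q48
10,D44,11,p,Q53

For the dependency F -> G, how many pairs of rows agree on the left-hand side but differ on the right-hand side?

F=w: violating pairs (4,7) — 1 pair.
F=u: violating pairs (6,9) — 1 pair.
F=p: violating pairs (8,10) — 1 pair.

3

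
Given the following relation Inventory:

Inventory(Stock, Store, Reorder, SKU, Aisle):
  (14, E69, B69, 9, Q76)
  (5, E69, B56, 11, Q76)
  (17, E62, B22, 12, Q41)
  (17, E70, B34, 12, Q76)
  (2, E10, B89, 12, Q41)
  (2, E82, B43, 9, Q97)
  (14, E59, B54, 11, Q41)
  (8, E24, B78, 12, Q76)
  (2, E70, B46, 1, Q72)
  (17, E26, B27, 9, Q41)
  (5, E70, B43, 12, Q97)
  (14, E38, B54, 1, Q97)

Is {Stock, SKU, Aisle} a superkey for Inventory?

Yes

All 12 rows have distinct {Stock, SKU, Aisle} values, so {Stock, SKU, Aisle} → (all attributes) holds and {Stock, SKU, Aisle} is a superkey.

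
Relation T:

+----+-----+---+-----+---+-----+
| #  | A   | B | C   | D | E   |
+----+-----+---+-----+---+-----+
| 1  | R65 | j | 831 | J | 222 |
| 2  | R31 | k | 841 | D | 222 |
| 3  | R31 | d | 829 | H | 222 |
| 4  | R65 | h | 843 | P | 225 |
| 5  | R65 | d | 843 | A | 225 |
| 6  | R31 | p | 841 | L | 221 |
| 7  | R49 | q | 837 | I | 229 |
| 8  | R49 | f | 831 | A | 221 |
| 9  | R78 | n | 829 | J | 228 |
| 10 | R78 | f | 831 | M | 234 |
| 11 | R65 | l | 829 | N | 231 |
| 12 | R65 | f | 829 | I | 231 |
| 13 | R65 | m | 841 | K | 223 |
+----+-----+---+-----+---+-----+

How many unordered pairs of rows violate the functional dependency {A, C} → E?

(A=R31, C=841): violating pairs (2,6) — 1 pair.
(A=R65, C=843): all 2 rows agree on E — 0 pairs.
(A=R65, C=829): all 2 rows agree on E — 0 pairs.

1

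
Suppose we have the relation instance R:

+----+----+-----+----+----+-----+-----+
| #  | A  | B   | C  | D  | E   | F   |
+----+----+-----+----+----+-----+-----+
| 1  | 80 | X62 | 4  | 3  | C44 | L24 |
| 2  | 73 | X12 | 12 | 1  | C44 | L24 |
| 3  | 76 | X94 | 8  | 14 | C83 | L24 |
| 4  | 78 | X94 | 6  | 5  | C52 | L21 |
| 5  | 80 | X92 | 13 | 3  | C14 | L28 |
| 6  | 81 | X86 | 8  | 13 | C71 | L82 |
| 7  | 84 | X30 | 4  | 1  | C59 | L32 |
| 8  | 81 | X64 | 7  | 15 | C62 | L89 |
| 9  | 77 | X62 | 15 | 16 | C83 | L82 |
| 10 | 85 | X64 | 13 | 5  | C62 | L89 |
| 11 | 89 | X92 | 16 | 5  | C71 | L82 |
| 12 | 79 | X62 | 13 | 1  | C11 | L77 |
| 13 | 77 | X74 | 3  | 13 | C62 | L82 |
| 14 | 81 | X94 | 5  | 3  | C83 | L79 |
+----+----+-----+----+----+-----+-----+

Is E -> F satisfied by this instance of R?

No

E=C44: rows 1, 2 → F = L24, L24 ✓
E=C83: rows 3, 9, 14 → F takes values {L24, L82, L79} — violation
E=C52: row 4 → F = L21 ✓
E=C14: row 5 → F = L28 ✓
E=C71: rows 6, 11 → F = L82, L82 ✓
E=C59: row 7 → F = L32 ✓
E=C62: rows 8, 10, 13 → F takes values {L89, L82} — violation
E=C11: row 12 → F = L77 ✓
Two rows agree on E but differ on F, so E -> F does not hold.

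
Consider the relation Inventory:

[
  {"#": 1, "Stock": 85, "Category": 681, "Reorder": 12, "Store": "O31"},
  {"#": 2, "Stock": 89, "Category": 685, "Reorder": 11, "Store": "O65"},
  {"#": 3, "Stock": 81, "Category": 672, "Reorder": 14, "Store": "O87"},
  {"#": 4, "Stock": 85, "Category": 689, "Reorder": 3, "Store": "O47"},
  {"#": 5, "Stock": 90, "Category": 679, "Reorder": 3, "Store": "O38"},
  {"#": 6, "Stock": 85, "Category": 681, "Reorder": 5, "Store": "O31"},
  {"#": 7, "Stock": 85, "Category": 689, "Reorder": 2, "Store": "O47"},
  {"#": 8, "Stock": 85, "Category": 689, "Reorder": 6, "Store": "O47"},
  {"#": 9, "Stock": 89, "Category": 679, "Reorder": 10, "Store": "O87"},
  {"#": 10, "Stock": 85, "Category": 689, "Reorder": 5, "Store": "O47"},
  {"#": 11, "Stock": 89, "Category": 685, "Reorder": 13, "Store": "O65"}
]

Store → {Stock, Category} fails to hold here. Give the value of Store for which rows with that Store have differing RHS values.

Store=O31: rows 1, 6 → {Stock,Category} = (85, 681), (85, 681) ✓
Store=O65: rows 2, 11 → {Stock,Category} = (89, 685), (89, 685) ✓
Store=O87: rows 3, 9 → {Stock,Category} takes values {(81, 672), (89, 679)} — violation
Store=O47: rows 4, 7, 8, 10 → {Stock,Category} = (85, 689), (85, 689), (85, 689), (85, 689) ✓
Store=O38: row 5 → {Stock,Category} = (90, 679) ✓
The only Store value with inconsistent RHS is Store=O87.

O87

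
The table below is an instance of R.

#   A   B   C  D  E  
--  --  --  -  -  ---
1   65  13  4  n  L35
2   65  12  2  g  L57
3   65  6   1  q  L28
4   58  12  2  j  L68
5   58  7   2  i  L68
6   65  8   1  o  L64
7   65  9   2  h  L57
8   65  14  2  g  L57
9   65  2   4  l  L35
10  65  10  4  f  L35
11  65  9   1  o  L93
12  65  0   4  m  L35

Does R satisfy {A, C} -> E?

No

(A=65, C=4): rows 1, 9, 10, 12 → E = L35, L35, L35, L35 ✓
(A=65, C=2): rows 2, 7, 8 → E = L57, L57, L57 ✓
(A=65, C=1): rows 3, 6, 11 → E takes values {L28, L64, L93} — violation
(A=58, C=2): rows 4, 5 → E = L68, L68 ✓
Two rows agree on {A, C} but differ on E, so {A, C} -> E does not hold.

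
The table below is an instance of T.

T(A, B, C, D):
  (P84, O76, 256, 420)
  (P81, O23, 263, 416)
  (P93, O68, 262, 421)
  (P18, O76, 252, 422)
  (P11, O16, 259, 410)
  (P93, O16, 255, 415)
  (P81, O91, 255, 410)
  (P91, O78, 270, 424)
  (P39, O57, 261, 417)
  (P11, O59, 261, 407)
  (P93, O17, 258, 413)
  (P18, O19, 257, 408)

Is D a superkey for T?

No

Two distinct rows share D=410, so D does not determine every attribute — not a superkey.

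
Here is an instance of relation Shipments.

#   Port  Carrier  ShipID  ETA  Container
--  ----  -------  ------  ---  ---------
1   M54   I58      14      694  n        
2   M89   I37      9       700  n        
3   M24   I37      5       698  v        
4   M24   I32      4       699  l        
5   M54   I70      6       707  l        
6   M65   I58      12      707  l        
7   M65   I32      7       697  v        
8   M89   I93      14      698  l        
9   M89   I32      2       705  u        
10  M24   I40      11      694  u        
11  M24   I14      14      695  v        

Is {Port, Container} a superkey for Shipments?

Rows 3 and 11 have the same {Port, Container} value (Port=M24, Container=v) but are distinct tuples, so {Port, Container} does not determine every attribute — not a superkey.

No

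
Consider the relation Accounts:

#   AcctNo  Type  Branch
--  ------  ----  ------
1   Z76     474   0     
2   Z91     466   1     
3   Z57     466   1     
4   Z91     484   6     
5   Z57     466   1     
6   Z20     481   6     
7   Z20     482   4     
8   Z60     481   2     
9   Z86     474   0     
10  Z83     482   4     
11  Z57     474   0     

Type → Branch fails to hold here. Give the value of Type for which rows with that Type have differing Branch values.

481

Type=474: rows 1, 9, 11 → Branch = 0, 0, 0 ✓
Type=466: rows 2, 3, 5 → Branch = 1, 1, 1 ✓
Type=484: row 4 → Branch = 6 ✓
Type=481: rows 6, 8 → Branch takes values {6, 2} — violation
Type=482: rows 7, 10 → Branch = 4, 4 ✓
The only Type value with inconsistent Branch is Type=481.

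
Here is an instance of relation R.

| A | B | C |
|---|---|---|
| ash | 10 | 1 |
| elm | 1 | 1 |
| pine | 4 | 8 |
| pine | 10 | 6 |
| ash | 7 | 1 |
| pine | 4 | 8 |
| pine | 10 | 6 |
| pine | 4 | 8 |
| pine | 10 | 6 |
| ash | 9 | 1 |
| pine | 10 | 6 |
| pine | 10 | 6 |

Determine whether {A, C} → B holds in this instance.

No

(A=ash, C=1): 3 rows → B takes values {10, 7, 9} — violation
(A=elm, C=1): 1 row → B = 1 ✓
(A=pine, C=8): 3 rows → B = 4, 4, 4 ✓
(A=pine, C=6): 5 rows → B = 10, 10, 10, 10, 10 ✓
Two rows agree on {A, C} but differ on B, so {A, C} → B does not hold.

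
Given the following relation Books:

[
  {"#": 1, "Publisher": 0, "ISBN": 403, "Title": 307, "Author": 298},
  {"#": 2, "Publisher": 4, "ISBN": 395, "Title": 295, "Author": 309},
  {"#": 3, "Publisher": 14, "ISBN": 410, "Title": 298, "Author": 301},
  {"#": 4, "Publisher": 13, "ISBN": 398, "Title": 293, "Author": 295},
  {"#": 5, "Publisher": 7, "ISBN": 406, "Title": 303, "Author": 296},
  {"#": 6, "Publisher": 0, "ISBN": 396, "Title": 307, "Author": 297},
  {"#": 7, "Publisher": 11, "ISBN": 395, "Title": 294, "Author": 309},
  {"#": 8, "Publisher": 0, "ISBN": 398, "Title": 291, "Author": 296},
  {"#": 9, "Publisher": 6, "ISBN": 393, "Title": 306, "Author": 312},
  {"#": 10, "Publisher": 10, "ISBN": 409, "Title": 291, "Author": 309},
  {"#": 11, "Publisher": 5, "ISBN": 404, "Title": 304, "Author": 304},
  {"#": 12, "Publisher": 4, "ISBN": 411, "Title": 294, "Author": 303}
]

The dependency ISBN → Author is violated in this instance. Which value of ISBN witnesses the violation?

ISBN=403: row 1 → Author = 298 ✓
ISBN=395: rows 2, 7 → Author = 309, 309 ✓
ISBN=410: row 3 → Author = 301 ✓
ISBN=398: rows 4, 8 → Author takes values {295, 296} — violation
ISBN=406: row 5 → Author = 296 ✓
ISBN=396: row 6 → Author = 297 ✓
ISBN=393: row 9 → Author = 312 ✓
ISBN=409: row 10 → Author = 309 ✓
ISBN=404: row 11 → Author = 304 ✓
ISBN=411: row 12 → Author = 303 ✓
The only ISBN value with inconsistent Author is ISBN=398.

398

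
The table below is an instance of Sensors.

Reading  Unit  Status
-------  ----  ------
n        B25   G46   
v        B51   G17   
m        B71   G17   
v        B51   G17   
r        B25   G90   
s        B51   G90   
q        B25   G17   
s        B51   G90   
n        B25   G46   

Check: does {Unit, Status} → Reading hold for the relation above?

(Unit=B25, Status=G46): 2 rows → Reading = n, n ✓
(Unit=B51, Status=G17): 2 rows → Reading = v, v ✓
(Unit=B71, Status=G17): 1 row → Reading = m ✓
(Unit=B25, Status=G90): 1 row → Reading = r ✓
(Unit=B51, Status=G90): 2 rows → Reading = s, s ✓
(Unit=B25, Status=G17): 1 row → Reading = q ✓
Every {Unit, Status} value is associated with a single Reading value, so {Unit, Status} → Reading holds.

Yes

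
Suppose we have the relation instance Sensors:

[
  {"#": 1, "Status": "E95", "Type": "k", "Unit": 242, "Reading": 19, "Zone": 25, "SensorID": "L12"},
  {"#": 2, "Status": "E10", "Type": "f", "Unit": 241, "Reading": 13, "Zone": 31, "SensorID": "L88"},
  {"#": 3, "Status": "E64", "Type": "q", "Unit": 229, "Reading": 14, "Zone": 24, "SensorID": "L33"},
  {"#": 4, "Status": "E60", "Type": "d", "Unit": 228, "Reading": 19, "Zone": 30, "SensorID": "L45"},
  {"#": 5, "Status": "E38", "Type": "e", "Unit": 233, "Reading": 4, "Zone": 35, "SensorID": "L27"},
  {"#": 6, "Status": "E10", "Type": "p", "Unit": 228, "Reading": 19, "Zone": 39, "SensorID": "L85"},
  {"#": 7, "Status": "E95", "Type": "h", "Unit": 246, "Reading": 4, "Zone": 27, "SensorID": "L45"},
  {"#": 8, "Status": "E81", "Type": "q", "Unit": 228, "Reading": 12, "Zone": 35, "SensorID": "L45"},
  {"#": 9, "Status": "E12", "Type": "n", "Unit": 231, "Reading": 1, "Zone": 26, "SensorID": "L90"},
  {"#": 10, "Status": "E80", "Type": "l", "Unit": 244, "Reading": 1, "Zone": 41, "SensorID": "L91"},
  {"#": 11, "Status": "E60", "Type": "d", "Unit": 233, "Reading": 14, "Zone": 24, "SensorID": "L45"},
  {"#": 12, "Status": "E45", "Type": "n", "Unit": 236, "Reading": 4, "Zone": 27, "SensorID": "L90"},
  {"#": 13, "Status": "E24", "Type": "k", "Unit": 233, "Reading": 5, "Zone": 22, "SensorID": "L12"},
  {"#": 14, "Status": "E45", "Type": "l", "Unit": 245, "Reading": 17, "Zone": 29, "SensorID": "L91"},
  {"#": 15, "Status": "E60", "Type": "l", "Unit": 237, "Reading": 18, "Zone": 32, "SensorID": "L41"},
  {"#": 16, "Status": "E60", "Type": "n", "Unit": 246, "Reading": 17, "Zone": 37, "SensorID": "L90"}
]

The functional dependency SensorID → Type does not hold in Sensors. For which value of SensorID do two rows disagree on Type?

L45

SensorID=L12: rows 1, 13 → Type = k, k ✓
SensorID=L88: row 2 → Type = f ✓
SensorID=L33: row 3 → Type = q ✓
SensorID=L45: rows 4, 7, 8, 11 → Type takes values {d, h, q} — violation
SensorID=L27: row 5 → Type = e ✓
SensorID=L85: row 6 → Type = p ✓
SensorID=L90: rows 9, 12, 16 → Type = n, n, n ✓
SensorID=L91: rows 10, 14 → Type = l, l ✓
SensorID=L41: row 15 → Type = l ✓
The only SensorID value with inconsistent Type is SensorID=L45.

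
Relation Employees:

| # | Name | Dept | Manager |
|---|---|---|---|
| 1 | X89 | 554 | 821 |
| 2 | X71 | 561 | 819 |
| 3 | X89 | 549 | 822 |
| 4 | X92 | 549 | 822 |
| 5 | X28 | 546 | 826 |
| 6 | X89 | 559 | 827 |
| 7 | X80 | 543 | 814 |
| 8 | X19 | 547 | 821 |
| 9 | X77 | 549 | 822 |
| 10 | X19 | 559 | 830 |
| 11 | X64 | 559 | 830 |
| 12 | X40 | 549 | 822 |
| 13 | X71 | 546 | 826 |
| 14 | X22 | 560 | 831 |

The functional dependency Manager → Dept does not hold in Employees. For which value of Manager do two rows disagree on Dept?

821

Manager=821: rows 1, 8 → Dept takes values {554, 547} — violation
Manager=819: row 2 → Dept = 561 ✓
Manager=822: rows 3, 4, 9, 12 → Dept = 549, 549, 549, 549 ✓
Manager=826: rows 5, 13 → Dept = 546, 546 ✓
Manager=827: row 6 → Dept = 559 ✓
Manager=814: row 7 → Dept = 543 ✓
Manager=830: rows 10, 11 → Dept = 559, 559 ✓
Manager=831: row 14 → Dept = 560 ✓
The only Manager value with inconsistent Dept is Manager=821.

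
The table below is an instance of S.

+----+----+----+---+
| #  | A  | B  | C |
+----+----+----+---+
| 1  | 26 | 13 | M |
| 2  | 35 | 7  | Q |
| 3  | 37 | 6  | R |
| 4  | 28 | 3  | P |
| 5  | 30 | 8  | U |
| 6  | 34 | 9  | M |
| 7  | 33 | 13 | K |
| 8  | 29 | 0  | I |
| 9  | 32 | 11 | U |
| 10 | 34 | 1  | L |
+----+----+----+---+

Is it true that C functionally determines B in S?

No

C=M: rows 1, 6 → B takes values {13, 9} — violation
C=Q: row 2 → B = 7 ✓
C=R: row 3 → B = 6 ✓
C=P: row 4 → B = 3 ✓
C=U: rows 5, 9 → B takes values {8, 11} — violation
C=K: row 7 → B = 13 ✓
C=I: row 8 → B = 0 ✓
C=L: row 10 → B = 1 ✓
Two rows agree on C but differ on B, so C → B does not hold.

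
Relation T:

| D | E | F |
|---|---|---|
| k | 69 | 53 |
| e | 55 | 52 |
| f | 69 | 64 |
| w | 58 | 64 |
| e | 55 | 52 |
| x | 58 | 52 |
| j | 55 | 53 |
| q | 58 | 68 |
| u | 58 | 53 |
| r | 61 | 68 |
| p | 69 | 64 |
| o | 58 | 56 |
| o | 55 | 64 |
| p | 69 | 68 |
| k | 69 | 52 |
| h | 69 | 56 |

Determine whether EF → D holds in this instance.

(E=69, F=53): 1 row → D = k ✓
(E=55, F=52): 2 rows → D = e, e ✓
(E=69, F=64): 2 rows → D takes values {f, p} — violation
(E=58, F=64): 1 row → D = w ✓
(E=58, F=52): 1 row → D = x ✓
(E=55, F=53): 1 row → D = j ✓
(E=58, F=68): 1 row → D = q ✓
(E=58, F=53): 1 row → D = u ✓
(E=61, F=68): 1 row → D = r ✓
(E=58, F=56): 1 row → D = o ✓
(E=55, F=64): 1 row → D = o ✓
(E=69, F=68): 1 row → D = p ✓
(E=69, F=52): 1 row → D = k ✓
(E=69, F=56): 1 row → D = h ✓
Two rows agree on EF but differ on D, so EF → D does not hold.

No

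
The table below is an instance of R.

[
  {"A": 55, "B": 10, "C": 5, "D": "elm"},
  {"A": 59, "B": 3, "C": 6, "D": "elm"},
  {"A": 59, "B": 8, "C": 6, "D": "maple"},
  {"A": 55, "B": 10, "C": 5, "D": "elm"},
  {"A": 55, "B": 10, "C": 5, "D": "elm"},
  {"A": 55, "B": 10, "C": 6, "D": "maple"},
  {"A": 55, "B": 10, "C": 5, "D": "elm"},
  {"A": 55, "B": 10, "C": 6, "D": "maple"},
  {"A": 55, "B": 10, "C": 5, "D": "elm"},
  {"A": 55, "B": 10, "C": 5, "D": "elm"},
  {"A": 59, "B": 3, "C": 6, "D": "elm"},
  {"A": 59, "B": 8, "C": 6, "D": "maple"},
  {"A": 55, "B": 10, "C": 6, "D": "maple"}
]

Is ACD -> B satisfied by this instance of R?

(A=55, C=5, D=elm): 6 rows → B = 10, 10, 10, 10, 10, 10 ✓
(A=59, C=6, D=elm): 2 rows → B = 3, 3 ✓
(A=59, C=6, D=maple): 2 rows → B = 8, 8 ✓
(A=55, C=6, D=maple): 3 rows → B = 10, 10, 10 ✓
Every ACD value is associated with a single B value, so ACD -> B holds.

Yes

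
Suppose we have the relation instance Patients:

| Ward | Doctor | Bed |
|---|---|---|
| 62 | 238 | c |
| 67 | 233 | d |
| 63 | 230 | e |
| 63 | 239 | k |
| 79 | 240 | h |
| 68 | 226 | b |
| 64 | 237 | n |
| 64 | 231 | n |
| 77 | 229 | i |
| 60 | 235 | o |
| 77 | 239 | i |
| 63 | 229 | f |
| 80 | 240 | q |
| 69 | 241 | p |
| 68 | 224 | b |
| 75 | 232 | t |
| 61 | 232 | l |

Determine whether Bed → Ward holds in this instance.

Yes

Bed=c: 1 row → Ward = 62 ✓
Bed=d: 1 row → Ward = 67 ✓
Bed=e: 1 row → Ward = 63 ✓
Bed=k: 1 row → Ward = 63 ✓
Bed=h: 1 row → Ward = 79 ✓
Bed=b: 2 rows → Ward = 68, 68 ✓
Bed=n: 2 rows → Ward = 64, 64 ✓
Bed=i: 2 rows → Ward = 77, 77 ✓
Bed=o: 1 row → Ward = 60 ✓
Bed=f: 1 row → Ward = 63 ✓
Bed=q: 1 row → Ward = 80 ✓
Bed=p: 1 row → Ward = 69 ✓
Bed=t: 1 row → Ward = 75 ✓
Bed=l: 1 row → Ward = 61 ✓
Every Bed value is associated with a single Ward value, so Bed → Ward holds.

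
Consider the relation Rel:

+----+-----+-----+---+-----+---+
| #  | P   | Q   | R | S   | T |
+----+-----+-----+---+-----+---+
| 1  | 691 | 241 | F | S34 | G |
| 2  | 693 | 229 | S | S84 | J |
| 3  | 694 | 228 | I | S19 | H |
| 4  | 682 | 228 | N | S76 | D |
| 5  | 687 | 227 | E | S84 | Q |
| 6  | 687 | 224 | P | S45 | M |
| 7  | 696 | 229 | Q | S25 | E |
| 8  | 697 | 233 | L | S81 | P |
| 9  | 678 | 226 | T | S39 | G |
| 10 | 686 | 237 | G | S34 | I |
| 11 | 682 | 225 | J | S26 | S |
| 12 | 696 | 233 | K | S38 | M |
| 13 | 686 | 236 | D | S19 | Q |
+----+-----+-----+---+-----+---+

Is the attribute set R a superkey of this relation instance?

All 13 rows have distinct R values, so R → (all attributes) holds and R is a superkey.

Yes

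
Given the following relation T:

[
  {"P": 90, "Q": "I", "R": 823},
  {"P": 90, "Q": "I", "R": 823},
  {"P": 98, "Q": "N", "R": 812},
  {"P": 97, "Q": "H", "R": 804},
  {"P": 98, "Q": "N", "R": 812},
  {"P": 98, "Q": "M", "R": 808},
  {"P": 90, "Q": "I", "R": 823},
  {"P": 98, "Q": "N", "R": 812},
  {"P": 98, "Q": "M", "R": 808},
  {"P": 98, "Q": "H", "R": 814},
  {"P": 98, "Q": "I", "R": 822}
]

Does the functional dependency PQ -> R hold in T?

(P=90, Q=I): 3 rows → R = 823, 823, 823 ✓
(P=98, Q=N): 3 rows → R = 812, 812, 812 ✓
(P=97, Q=H): 1 row → R = 804 ✓
(P=98, Q=M): 2 rows → R = 808, 808 ✓
(P=98, Q=H): 1 row → R = 814 ✓
(P=98, Q=I): 1 row → R = 822 ✓
Every PQ value is associated with a single R value, so PQ -> R holds.

Yes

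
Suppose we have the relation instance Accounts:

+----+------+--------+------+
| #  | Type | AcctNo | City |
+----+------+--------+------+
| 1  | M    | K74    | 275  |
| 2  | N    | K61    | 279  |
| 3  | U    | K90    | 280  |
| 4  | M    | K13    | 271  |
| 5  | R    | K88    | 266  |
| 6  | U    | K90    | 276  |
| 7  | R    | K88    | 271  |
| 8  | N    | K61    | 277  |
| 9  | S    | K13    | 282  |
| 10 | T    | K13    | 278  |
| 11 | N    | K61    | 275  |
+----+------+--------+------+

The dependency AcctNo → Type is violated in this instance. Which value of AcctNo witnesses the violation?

AcctNo=K74: row 1 → Type = M ✓
AcctNo=K61: rows 2, 8, 11 → Type = N, N, N ✓
AcctNo=K90: rows 3, 6 → Type = U, U ✓
AcctNo=K13: rows 4, 9, 10 → Type takes values {M, S, T} — violation
AcctNo=K88: rows 5, 7 → Type = R, R ✓
The only AcctNo value with inconsistent Type is AcctNo=K13.

K13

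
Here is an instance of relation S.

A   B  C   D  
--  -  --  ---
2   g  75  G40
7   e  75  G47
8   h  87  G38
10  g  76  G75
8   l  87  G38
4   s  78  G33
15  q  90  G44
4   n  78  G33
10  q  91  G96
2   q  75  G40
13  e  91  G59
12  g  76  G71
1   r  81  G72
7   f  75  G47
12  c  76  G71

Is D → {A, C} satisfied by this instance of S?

D=G40: 2 rows → {A,C} = (2, 75), (2, 75) ✓
D=G47: 2 rows → {A,C} = (7, 75), (7, 75) ✓
D=G38: 2 rows → {A,C} = (8, 87), (8, 87) ✓
D=G75: 1 row → {A,C} = (10, 76) ✓
D=G33: 2 rows → {A,C} = (4, 78), (4, 78) ✓
D=G44: 1 row → {A,C} = (15, 90) ✓
D=G96: 1 row → {A,C} = (10, 91) ✓
D=G59: 1 row → {A,C} = (13, 91) ✓
D=G71: 2 rows → {A,C} = (12, 76), (12, 76) ✓
D=G72: 1 row → {A,C} = (1, 81) ✓
Every D value is associated with a single {A, C} value, so D → {A, C} holds.

Yes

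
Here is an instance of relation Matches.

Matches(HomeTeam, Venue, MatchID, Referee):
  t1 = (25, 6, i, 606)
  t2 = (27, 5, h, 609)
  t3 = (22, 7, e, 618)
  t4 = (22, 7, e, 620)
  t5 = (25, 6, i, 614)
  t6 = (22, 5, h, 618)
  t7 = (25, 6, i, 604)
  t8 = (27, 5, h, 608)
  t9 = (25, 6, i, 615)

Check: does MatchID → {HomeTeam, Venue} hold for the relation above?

MatchID=i: rows 1, 5, 7, 9 → {HomeTeam,Venue} = (25, 6), (25, 6), (25, 6), (25, 6) ✓
MatchID=h: rows 2, 6, 8 → {HomeTeam,Venue} takes values {(27, 5), (22, 5)} — violation
MatchID=e: rows 3, 4 → {HomeTeam,Venue} = (22, 7), (22, 7) ✓
Two rows agree on MatchID but differ on {HomeTeam, Venue}, so MatchID → {HomeTeam, Venue} does not hold.

No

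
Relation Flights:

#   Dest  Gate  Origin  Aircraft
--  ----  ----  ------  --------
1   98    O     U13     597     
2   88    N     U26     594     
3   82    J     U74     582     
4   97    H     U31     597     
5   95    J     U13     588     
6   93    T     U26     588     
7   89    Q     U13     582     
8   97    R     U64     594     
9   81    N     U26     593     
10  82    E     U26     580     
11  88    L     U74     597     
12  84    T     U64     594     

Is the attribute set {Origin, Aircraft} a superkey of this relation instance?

No

Rows 8 and 12 have the same {Origin, Aircraft} value (Origin=U64, Aircraft=594) but are distinct tuples, so {Origin, Aircraft} does not determine every attribute — not a superkey.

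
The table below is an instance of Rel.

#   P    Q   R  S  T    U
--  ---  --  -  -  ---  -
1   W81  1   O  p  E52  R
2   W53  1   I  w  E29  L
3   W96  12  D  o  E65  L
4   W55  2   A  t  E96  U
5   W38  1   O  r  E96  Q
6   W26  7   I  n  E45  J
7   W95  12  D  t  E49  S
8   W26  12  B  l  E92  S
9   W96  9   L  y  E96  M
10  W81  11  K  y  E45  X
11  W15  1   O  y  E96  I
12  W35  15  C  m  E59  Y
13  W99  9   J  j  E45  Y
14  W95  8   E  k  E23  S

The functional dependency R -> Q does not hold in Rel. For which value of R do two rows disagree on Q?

R=O: rows 1, 5, 11 → Q = 1, 1, 1 ✓
R=I: rows 2, 6 → Q takes values {1, 7} — violation
R=D: rows 3, 7 → Q = 12, 12 ✓
R=A: row 4 → Q = 2 ✓
R=B: row 8 → Q = 12 ✓
R=L: row 9 → Q = 9 ✓
R=K: row 10 → Q = 11 ✓
R=C: row 12 → Q = 15 ✓
R=J: row 13 → Q = 9 ✓
R=E: row 14 → Q = 8 ✓
The only R value with inconsistent Q is R=I.

I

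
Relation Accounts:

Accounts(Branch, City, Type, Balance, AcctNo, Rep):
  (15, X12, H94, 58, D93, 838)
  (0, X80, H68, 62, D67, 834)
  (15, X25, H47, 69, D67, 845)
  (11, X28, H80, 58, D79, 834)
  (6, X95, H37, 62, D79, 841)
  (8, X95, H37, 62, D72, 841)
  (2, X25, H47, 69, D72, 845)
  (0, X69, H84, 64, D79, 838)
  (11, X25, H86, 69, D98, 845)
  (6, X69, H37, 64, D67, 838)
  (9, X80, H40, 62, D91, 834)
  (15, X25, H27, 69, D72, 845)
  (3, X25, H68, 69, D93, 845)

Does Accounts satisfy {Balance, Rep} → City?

Yes

(Balance=58, Rep=838): 1 row → City = X12 ✓
(Balance=62, Rep=834): 2 rows → City = X80, X80 ✓
(Balance=69, Rep=845): 5 rows → City = X25, X25, X25, X25, X25 ✓
(Balance=58, Rep=834): 1 row → City = X28 ✓
(Balance=62, Rep=841): 2 rows → City = X95, X95 ✓
(Balance=64, Rep=838): 2 rows → City = X69, X69 ✓
Every {Balance, Rep} value is associated with a single City value, so {Balance, Rep} → City holds.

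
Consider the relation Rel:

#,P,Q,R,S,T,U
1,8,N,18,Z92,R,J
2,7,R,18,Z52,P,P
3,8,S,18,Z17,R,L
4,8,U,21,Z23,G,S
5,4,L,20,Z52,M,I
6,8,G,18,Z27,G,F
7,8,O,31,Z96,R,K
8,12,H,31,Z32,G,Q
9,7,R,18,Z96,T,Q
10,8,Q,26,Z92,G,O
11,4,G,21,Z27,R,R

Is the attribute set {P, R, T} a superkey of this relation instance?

Rows 1 and 3 have the same {P, R, T} value (P=8, R=18, T=R) but are distinct tuples, so {P, R, T} does not determine every attribute — not a superkey.

No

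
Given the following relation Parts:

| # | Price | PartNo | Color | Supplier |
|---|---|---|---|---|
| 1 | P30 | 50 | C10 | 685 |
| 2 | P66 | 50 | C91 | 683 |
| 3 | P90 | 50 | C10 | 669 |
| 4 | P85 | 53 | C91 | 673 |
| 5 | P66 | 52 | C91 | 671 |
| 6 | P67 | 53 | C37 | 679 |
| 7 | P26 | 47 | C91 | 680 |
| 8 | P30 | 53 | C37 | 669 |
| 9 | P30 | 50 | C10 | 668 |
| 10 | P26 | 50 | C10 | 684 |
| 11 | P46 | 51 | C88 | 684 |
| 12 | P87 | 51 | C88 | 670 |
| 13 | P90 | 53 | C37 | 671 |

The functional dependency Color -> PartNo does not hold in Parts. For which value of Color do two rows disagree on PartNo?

Color=C10: rows 1, 3, 9, 10 → PartNo = 50, 50, 50, 50 ✓
Color=C91: rows 2, 4, 5, 7 → PartNo takes values {50, 53, 52, 47} — violation
Color=C37: rows 6, 8, 13 → PartNo = 53, 53, 53 ✓
Color=C88: rows 11, 12 → PartNo = 51, 51 ✓
The only Color value with inconsistent PartNo is Color=C91.

C91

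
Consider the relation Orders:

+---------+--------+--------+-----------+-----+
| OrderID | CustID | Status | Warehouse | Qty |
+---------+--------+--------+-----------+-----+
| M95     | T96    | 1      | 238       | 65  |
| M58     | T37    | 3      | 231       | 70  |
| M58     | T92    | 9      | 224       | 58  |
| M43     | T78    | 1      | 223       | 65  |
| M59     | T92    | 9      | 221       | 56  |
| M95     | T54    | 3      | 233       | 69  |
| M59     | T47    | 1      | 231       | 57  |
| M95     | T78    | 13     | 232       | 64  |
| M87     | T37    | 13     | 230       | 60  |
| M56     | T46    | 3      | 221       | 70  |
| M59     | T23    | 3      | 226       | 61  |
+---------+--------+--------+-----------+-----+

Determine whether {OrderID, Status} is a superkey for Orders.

Yes

All 11 rows have distinct {OrderID, Status} values, so {OrderID, Status} → (all attributes) holds and {OrderID, Status} is a superkey.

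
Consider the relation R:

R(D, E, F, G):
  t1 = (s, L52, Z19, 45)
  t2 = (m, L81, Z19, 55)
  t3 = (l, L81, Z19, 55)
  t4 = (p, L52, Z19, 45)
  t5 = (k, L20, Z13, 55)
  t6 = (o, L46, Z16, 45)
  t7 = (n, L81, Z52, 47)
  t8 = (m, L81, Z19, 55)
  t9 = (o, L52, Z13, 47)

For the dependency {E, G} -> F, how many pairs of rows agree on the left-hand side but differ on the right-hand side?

0

(E=L52, G=45): all 2 rows agree on F — 0 pairs.
(E=L81, G=55): all 3 rows agree on F — 0 pairs.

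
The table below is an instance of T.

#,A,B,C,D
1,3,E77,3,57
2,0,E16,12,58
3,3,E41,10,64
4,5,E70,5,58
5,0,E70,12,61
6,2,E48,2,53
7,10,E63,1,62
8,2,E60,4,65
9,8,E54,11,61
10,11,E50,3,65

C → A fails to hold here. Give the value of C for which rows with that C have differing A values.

3

C=3: rows 1, 10 → A takes values {3, 11} — violation
C=12: rows 2, 5 → A = 0, 0 ✓
C=10: row 3 → A = 3 ✓
C=5: row 4 → A = 5 ✓
C=2: row 6 → A = 2 ✓
C=1: row 7 → A = 10 ✓
C=4: row 8 → A = 2 ✓
C=11: row 9 → A = 8 ✓
The only C value with inconsistent A is C=3.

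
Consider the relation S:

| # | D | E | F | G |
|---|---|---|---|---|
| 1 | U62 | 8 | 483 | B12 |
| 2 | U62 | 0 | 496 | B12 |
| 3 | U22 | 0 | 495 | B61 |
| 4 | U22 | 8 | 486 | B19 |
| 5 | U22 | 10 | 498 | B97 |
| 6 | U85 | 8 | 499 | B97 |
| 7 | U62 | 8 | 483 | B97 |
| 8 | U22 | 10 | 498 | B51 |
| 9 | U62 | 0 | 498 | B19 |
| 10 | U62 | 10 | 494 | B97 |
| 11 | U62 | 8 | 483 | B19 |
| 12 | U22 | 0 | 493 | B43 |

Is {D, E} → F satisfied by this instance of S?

(D=U62, E=8): rows 1, 7, 11 → F = 483, 483, 483 ✓
(D=U62, E=0): rows 2, 9 → F takes values {496, 498} — violation
(D=U22, E=0): rows 3, 12 → F takes values {495, 493} — violation
(D=U22, E=8): row 4 → F = 486 ✓
(D=U22, E=10): rows 5, 8 → F = 498, 498 ✓
(D=U85, E=8): row 6 → F = 499 ✓
(D=U62, E=10): row 10 → F = 494 ✓
Two rows agree on {D, E} but differ on F, so {D, E} → F does not hold.

No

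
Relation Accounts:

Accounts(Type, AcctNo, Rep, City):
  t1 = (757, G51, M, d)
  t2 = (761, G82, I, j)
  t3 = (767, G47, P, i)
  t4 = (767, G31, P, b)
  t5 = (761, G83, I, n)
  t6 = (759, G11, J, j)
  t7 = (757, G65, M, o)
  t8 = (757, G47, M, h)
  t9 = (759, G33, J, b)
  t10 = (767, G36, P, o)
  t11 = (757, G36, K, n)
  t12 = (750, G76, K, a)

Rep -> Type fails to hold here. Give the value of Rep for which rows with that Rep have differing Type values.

K

Rep=M: rows 1, 7, 8 → Type = 757, 757, 757 ✓
Rep=I: rows 2, 5 → Type = 761, 761 ✓
Rep=P: rows 3, 4, 10 → Type = 767, 767, 767 ✓
Rep=J: rows 6, 9 → Type = 759, 759 ✓
Rep=K: rows 11, 12 → Type takes values {757, 750} — violation
The only Rep value with inconsistent Type is Rep=K.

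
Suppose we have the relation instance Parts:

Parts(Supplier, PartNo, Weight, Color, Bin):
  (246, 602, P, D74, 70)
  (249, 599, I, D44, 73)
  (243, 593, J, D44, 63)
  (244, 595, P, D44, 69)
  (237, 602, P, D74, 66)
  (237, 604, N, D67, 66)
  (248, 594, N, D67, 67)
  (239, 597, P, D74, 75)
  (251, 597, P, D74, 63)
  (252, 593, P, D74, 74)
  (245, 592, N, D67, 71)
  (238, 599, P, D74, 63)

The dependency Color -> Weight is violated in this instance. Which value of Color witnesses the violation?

D44

Color=D74: 6 rows → Weight = P, P, P, P, P, P ✓
Color=D44: 3 rows → Weight takes values {I, J, P} — violation
Color=D67: 3 rows → Weight = N, N, N ✓
The only Color value with inconsistent Weight is Color=D44.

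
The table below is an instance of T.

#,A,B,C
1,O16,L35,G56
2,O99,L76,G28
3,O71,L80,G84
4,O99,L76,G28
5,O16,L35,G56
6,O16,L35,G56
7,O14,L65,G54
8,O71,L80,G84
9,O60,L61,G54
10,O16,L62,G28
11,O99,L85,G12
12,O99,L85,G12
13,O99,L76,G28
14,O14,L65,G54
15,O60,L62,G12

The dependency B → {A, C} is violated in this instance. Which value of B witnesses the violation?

L62

B=L35: rows 1, 5, 6 → {A,C} = (O16, G56), (O16, G56), (O16, G56) ✓
B=L76: rows 2, 4, 13 → {A,C} = (O99, G28), (O99, G28), (O99, G28) ✓
B=L80: rows 3, 8 → {A,C} = (O71, G84), (O71, G84) ✓
B=L65: rows 7, 14 → {A,C} = (O14, G54), (O14, G54) ✓
B=L61: row 9 → {A,C} = (O60, G54) ✓
B=L62: rows 10, 15 → {A,C} takes values {(O16, G28), (O60, G12)} — violation
B=L85: rows 11, 12 → {A,C} = (O99, G12), (O99, G12) ✓
The only B value with inconsistent RHS is B=L62.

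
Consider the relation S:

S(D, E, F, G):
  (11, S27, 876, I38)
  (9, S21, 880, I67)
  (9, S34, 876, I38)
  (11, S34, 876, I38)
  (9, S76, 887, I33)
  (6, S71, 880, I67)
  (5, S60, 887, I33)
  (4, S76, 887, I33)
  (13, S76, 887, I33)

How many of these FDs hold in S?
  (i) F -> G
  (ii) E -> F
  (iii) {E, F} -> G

3

(i) F -> G: every LHS value maps to a single RHS value — holds.
(ii) E -> F: every LHS value maps to a single RHS value — holds.
(iii) {E, F} -> G: every LHS value maps to a single RHS value — holds.
3 of the 3 dependencies hold.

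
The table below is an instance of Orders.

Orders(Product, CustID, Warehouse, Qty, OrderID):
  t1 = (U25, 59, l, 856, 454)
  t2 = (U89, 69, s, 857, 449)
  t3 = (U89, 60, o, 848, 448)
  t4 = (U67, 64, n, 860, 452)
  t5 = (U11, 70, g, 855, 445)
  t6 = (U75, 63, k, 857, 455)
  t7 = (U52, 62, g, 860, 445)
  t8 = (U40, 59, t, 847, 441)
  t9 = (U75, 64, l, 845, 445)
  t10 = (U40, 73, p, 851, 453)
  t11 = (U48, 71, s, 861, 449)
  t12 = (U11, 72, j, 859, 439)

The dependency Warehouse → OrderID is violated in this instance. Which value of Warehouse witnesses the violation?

Warehouse=l: rows 1, 9 → OrderID takes values {454, 445} — violation
Warehouse=s: rows 2, 11 → OrderID = 449, 449 ✓
Warehouse=o: row 3 → OrderID = 448 ✓
Warehouse=n: row 4 → OrderID = 452 ✓
Warehouse=g: rows 5, 7 → OrderID = 445, 445 ✓
Warehouse=k: row 6 → OrderID = 455 ✓
Warehouse=t: row 8 → OrderID = 441 ✓
Warehouse=p: row 10 → OrderID = 453 ✓
Warehouse=j: row 12 → OrderID = 439 ✓
The only Warehouse value with inconsistent OrderID is Warehouse=l.

l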